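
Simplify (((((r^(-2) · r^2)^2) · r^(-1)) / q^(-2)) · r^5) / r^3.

(((((r^(-2) · r^2)^2) · r^(-1)) / q^(-2)) · r^5) / r^3
= ((((((r^(-2))^2) · ((r^2)^2)) · r^(-1)) / q^(-2)) · r^5) / r^3    [power of a product]
= ((((r^(-4) · ((r^2)^2)) · r^(-1)) / q^(-2)) · r^5) / r^3    [power of a power]
= ((((r^(-4) · r^4) · r^(-1)) / q^(-2)) · r^5) / r^3    [power of a power]
= (((r^0 · r^(-1)) / q^(-2)) · r^5) / r^3    [product of powers]
= ((r^(-1) / q^(-2)) · r^5) / r^3    [product of powers]
= q^2r    [quotient of powers; product of powers]

q^2r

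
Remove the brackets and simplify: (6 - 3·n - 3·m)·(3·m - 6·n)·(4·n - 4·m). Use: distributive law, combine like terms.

216·m·n - 72·m² - 144·n² - 36·m·n² - 72·m²·n + 72·n³ + 36·m³

(6 - 3·n - 3·m)·(3·m - 6·n)·(4·n - 4·m)
= (18·m - 36·n - 9·m·n + 18·n² - 9·m² + 18·m·n)·(4·n - 4·m)    [distributive law]
= (18·m - 36·n + 9·m·n + 18·n² - 9·m²)·(4·n - 4·m)    [combine like terms]
= 72·m·n - 72·m² - 144·n² + 144·m·n + 36·m·n² - 36·m²·n + 72·n³ - 72·m·n² - 36·m²·n + 36·m³    [distributive law]
= 216·m·n - 72·m² - 144·n² - 36·m·n² - 72·m²·n + 72·n³ + 36·m³    [combine like terms]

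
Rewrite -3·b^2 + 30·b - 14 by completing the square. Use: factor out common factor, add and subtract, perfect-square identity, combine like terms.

-3·b^2 + 30·b - 14
= -3(b^2 - 10·b) - 14    [factor out -3 from the b-terms]
= -3(b^2 - 10·b + 25 - 25) - 14    [add and subtract 25 inside the bracket]
= -3(b - 5)^2 + 75 - 14    [perfect-square identity]
= -3(b - 5)^2 + 61    [combine constants]

-3(b - 5)^2 + 61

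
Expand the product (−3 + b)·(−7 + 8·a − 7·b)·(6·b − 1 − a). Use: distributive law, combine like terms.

(−3 + b)·(−7 + 8·a − 7·b)·(6·b − 1 − a)
= (21 − 24·a + 21·b − 7·b + 8·a·b − 7·b^2)·(6·b − 1 − a)    [distributive law]
= (21 − 24·a + 14·b + 8·a·b − 7·b^2)·(6·b − 1 − a)    [combine like terms]
= 126·b − 21 − 21·a − 144·a·b + 24·a + 24·a^2 + 84·b^2 − 14·b − 14·a·b + 48·a·b^2 − 8·a·b − 8·a^2·b − 42·b^3 + 7·b^2 + 7·a·b^2    [distributive law]
= 112·b − 21 + 3·a − 166·a·b + 24·a^2 + 91·b^2 + 55·a·b^2 − 8·a^2·b − 42·b^3    [combine like terms]

112·b − 21 + 3·a − 166·a·b + 24·a^2 + 91·b^2 + 55·a·b^2 − 8·a^2·b − 42·b^3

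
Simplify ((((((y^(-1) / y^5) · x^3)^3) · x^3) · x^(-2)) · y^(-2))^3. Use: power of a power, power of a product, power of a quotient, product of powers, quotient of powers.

((((((y^(-1) / y^5) · x^3)^3) · x^3) · x^(-2)) · y^(-2))^3
= ((((((y^(-1) / y^5) · x^3)^3) · x^3) · x^(-2))^3) · ((y^(-2))^3)    [power of a product]
= ((((((y^(-1) / y^5) · x^3)^3) · x^3)^3) · ((x^(-2))^3)) · ((y^(-2))^3)    [power of a product]
= ((((((y^(-1) / y^5) · x^3)^3)^3) · ((x^3)^3)) · ((x^(-2))^3)) · ((y^(-2))^3)    [power of a product]
= (((((y^(-1) / y^5) · x^3)^9) · ((x^3)^3)) · ((x^(-2))^3)) · ((y^(-2))^3)    [power of a power]
= (((((y^(-1) / y^5)^9) · ((x^3)^9)) · ((x^3)^3)) · ((x^(-2))^3)) · ((y^(-2))^3)    [power of a product]
= ((((((y^(-1))^9) / ((y^5)^9)) · ((x^3)^9)) · ((x^3)^3)) · ((x^(-2))^3)) · ((y^(-2))^3)    [power of a quotient]
= ((((y^(-9) / ((y^5)^9)) · ((x^3)^9)) · ((x^3)^3)) · ((x^(-2))^3)) · ((y^(-2))^3)    [power of a power]
= ((((y^(-9) / y^45) · ((x^3)^9)) · ((x^3)^3)) · ((x^(-2))^3)) · ((y^(-2))^3)    [power of a power]
= (((y^(-54) · ((x^3)^9)) · ((x^3)^3)) · ((x^(-2))^3)) · ((y^(-2))^3)    [quotient of powers]
= (((y^(-54) · x^27) · ((x^3)^3)) · ((x^(-2))^3)) · ((y^(-2))^3)    [power of a power]
= (((y^(-54) · x^27) · x^9) · ((x^(-2))^3)) · ((y^(-2))^3)    [power of a power]
= (((y^(-54) · x^27) · x^9) · x^(-6)) · ((y^(-2))^3)    [power of a power]
= (((y^(-54) · x^27) · x^9) · x^(-6)) · y^(-6)    [power of a power]
= x^30y^(-60)    [product of powers]

x^30y^(-60)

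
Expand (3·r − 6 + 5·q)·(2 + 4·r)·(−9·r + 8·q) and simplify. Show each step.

(3·r − 6 + 5·q)·(2 + 4·r)·(−9·r + 8·q)
= (6·r + 12·r² − 12 − 24·r + 10·q + 20·q·r)·(−9·r + 8·q)    [distributive law]
= (−18·r + 12·r² − 12 + 10·q + 20·q·r)·(−9·r + 8·q)    [combine like terms]
= 162·r² − 144·q·r − 108·r³ + 96·q·r² + 108·r − 96·q − 90·q·r + 80·q² − 180·q·r² + 160·q²·r    [distributive law]
= 162·r² − 234·q·r − 108·r³ − 84·q·r² + 108·r − 96·q + 80·q² + 160·q²·r    [combine like terms]

162·r² − 234·q·r − 108·r³ − 84·q·r² + 108·r − 96·q + 80·q² + 160·q²·r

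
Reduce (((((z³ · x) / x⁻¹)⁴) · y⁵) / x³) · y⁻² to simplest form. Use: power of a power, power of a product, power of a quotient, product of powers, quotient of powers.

x⁵·y³·z¹²

(((((z³ · x) / x⁻¹)⁴) · y⁵) / x³) · y⁻²
= (((((z³ · x)⁴) / ((x⁻¹)⁴)) · y⁵) / x³) · y⁻²    [power of a quotient]
= ((((((z³)⁴) · (x⁴)) / ((x⁻¹)⁴)) · y⁵) / x³) · y⁻²    [power of a product]
= ((((z¹² · (x⁴)) / ((x⁻¹)⁴)) · y⁵) / x³) · y⁻²    [power of a power]
= ((((z¹² · x⁴) / x⁻⁴) · y⁵) / x³) · y⁻²    [power of a power]
= x⁵·y³·z¹²    [quotient of powers; product of powers]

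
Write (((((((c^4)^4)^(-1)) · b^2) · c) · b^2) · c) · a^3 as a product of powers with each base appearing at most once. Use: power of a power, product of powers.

a^3·b^4·c^(-14)

(((((((c^4)^4)^(-1)) · b^2) · c) · b^2) · c) · a^3
= ((((((c^4)^(-4)) · b^2) · c) · b^2) · c) · a^3    [power of a power]
= ((((c^(-16) · b^2) · c) · b^2) · c) · a^3    [power of a power]
= a^3·b^4·c^(-14)    [product of powers]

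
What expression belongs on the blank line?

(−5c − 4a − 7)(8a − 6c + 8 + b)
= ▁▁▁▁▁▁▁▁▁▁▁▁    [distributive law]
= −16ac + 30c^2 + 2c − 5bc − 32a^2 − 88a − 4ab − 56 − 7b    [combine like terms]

Applying distributive law to the line above:

−40ac + 30c^2 − 40c − 5bc − 32a^2 + 24ac − 32a − 4ab − 56a + 42c − 56 − 7b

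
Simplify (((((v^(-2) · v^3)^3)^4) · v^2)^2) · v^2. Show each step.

(((((v^(-2) · v^3)^3)^4) · v^2)^2) · v^2
= (((((v^(-2) · v^3)^3)^4)^2) · ((v^2)^2)) · v^2    [power of a product]
= ((((v^(-2) · v^3)^3)^8) · ((v^2)^2)) · v^2    [power of a power]
= (((v^(-2) · v^3)^24) · ((v^2)^2)) · v^2    [power of a power]
= ((((v^(-2))^24) · ((v^3)^24)) · ((v^2)^2)) · v^2    [power of a product]
= ((v^(-48) · ((v^3)^24)) · ((v^2)^2)) · v^2    [power of a power]
= ((v^(-48) · v^72) · ((v^2)^2)) · v^2    [power of a power]
= (v^24 · ((v^2)^2)) · v^2    [product of powers]
= (v^24 · v^4) · v^2    [power of a power]
= v^28 · v^2    [product of powers]
= v^30    [product of powers]

v^30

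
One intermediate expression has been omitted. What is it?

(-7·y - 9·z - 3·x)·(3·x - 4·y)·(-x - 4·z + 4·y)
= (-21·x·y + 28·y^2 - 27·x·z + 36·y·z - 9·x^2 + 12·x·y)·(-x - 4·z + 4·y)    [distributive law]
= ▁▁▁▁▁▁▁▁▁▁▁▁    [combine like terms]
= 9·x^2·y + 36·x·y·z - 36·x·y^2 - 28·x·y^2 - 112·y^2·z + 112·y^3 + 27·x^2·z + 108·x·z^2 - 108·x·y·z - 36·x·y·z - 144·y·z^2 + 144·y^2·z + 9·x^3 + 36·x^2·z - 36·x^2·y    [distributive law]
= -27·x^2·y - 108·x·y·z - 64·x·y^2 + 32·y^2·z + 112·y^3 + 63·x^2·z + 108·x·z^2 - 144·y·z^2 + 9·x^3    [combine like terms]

After combine like terms, the bracketed line is:

(-9·x·y + 28·y^2 - 27·x·z + 36·y·z - 9·x^2)·(-x - 4·z + 4·y)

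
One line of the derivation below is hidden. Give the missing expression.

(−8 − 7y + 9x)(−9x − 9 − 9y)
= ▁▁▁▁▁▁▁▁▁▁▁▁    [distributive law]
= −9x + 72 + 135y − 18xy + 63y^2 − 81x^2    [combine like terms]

After distributive law, the bracketed line is:

72x + 72 + 72y + 63xy + 63y + 63y^2 − 81x^2 − 81x − 81xy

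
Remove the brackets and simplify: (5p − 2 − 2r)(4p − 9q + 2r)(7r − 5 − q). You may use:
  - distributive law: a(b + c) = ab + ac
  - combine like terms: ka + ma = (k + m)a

(5p − 2 − 2r)(4p − 9q + 2r)(7r − 5 − q)
= (20p^2 − 45pq + 10pr − 8p + 18q − 4r − 8pr + 18qr − 4r^2)(7r − 5 − q)    [distributive law]
= (20p^2 − 45pq + 2pr − 8p + 18q − 4r + 18qr − 4r^2)(7r − 5 − q)    [combine like terms]
= 140p^2r − 100p^2 − 20p^2q − 315pqr + 225pq + 45pq^2 + 14pr^2 − 10pr − 2pqr − 56pr + 40p + 8pq + 126qr − 90q − 18q^2 − 28r^2 + 20r + 4qr + 126qr^2 − 90qr − 18q^2r − 28r^3 + 20r^2 + 4qr^2    [distributive law]
= 140p^2r − 100p^2 − 20p^2q − 317pqr + 233pq + 45pq^2 + 14pr^2 − 66pr + 40p + 40qr − 90q − 18q^2 − 8r^2 + 20r + 130qr^2 − 18q^2r − 28r^3    [combine like terms]

140p^2r − 100p^2 − 20p^2q − 317pqr + 233pq + 45pq^2 + 14pr^2 − 66pr + 40p + 40qr − 90q − 18q^2 − 8r^2 + 20r + 130qr^2 − 18q^2r − 28r^3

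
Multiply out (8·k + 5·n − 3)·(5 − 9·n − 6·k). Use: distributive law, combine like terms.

58·k − 102·k·n − 48·k^2 + 52·n − 45·n^2 − 15

(8·k + 5·n − 3)·(5 − 9·n − 6·k)
= 40·k − 72·k·n − 48·k^2 + 25·n − 45·n^2 − 30·k·n − 15 + 27·n + 18·k    [distributive law]
= 58·k − 102·k·n − 48·k^2 + 52·n − 45·n^2 − 15    [combine like terms]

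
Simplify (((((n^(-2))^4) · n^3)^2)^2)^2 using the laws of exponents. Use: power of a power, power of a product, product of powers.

(((((n^(-2))^4) · n^3)^2)^2)^2
= ((((n^(-2))^4) · n^3)^2)^4    [power of a power]
= (((n^(-2))^4) · n^3)^8    [power of a power]
= (((n^(-2))^4)^8) · ((n^3)^8)    [power of a product]
= ((n^(-2))^32) · ((n^3)^8)    [power of a power]
= n^(-64) · ((n^3)^8)    [power of a power]
= n^(-64) · n^24    [power of a power]
= n^(-40)    [product of powers]

n^(-40)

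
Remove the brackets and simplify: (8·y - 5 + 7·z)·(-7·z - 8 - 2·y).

(8·y - 5 + 7·z)·(-7·z - 8 - 2·y)
= -56·y·z - 64·y - 16·y² + 35·z + 40 + 10·y - 49·z² - 56·z - 14·y·z    [distributive law]
= -70·y·z - 54·y - 16·y² - 21·z + 40 - 49·z²    [combine like terms]

-70·y·z - 54·y - 16·y² - 21·z + 40 - 49·z²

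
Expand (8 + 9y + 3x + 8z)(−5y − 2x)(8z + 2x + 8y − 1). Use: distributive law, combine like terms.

−280yz − 175xy − 275y^2 + 40y − 112xz − 26x^2 + 16x − 680y^2z − 354xy^2 − 360y^3 − 472xyz − 114x^2y − 80x^2z − 12x^3 − 320yz^2 − 128xz^2

(8 + 9y + 3x + 8z)(−5y − 2x)(8z + 2x + 8y − 1)
= (−40y − 16x − 45y^2 − 18xy − 15xy − 6x^2 − 40yz − 16xz)(8z + 2x + 8y − 1)    [distributive law]
= (−40y − 16x − 45y^2 − 33xy − 6x^2 − 40yz − 16xz)(8z + 2x + 8y − 1)    [combine like terms]
= −320yz − 80xy − 320y^2 + 40y − 128xz − 32x^2 − 128xy + 16x − 360y^2z − 90xy^2 − 360y^3 + 45y^2 − 264xyz − 66x^2y − 264xy^2 + 33xy − 48x^2z − 12x^3 − 48x^2y + 6x^2 − 320yz^2 − 80xyz − 320y^2z + 40yz − 128xz^2 − 32x^2z − 128xyz + 16xz    [distributive law]
= −280yz − 175xy − 275y^2 + 40y − 112xz − 26x^2 + 16x − 680y^2z − 354xy^2 − 360y^3 − 472xyz − 114x^2y − 80x^2z − 12x^3 − 320yz^2 − 128xz^2    [combine like terms]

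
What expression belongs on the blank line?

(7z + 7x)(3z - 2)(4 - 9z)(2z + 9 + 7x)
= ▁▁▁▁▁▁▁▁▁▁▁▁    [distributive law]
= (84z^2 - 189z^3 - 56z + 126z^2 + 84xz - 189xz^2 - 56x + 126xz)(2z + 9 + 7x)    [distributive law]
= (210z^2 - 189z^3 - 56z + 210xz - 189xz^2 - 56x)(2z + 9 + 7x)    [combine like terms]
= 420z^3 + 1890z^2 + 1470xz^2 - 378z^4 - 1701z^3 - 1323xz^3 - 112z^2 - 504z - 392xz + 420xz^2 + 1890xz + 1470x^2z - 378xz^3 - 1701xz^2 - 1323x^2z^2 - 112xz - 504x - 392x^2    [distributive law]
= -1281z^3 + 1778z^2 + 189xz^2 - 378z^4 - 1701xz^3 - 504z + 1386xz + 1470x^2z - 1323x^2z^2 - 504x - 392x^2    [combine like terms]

Applying distributive law to the line above:

(21z^2 - 14z + 21xz - 14x)(4 - 9z)(2z + 9 + 7x)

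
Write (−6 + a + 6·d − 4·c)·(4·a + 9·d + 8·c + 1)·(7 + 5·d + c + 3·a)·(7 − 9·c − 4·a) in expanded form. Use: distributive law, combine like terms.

(−6 + a + 6·d − 4·c)·(4·a + 9·d + 8·c + 1)·(7 + 5·d + c + 3·a)·(7 − 9·c − 4·a)
= (−24·a − 54·d − 48·c − 6 + 4·a^2 + 9·a·d + 8·a·c + a + 24·a·d + 54·d^2 + 48·c·d + 6·d − 16·a·c − 36·c·d − 32·c^2 − 4·c)·(7 + 5·d + c + 3·a)·(7 − 9·c − 4·a)    [distributive law]
= (−23·a − 48·d − 52·c − 6 + 4·a^2 + 33·a·d − 8·a·c + 54·d^2 + 12·c·d − 32·c^2)·(7 + 5·d + c + 3·a)·(7 − 9·c − 4·a)    [combine like terms]
= (−161·a − 115·a·d − 23·a·c − 69·a^2 − 336·d − 240·d^2 − 48·c·d − 144·a·d − 364·c − 260·c·d − 52·c^2 − 156·a·c − 42 − 30·d − 6·c − 18·a + 28·a^2 + 20·a^2·d + 4·a^2·c + 12·a^3 + 231·a·d + 165·a·d^2 + 33·a·c·d + 99·a^2·d − 56·a·c − 40·a·c·d − 8·a·c^2 − 24·a^2·c + 378·d^2 + 270·d^3 + 54·c·d^2 + 162·a·d^2 + 84·c·d + 60·c·d^2 + 12·c^2·d + 36·a·c·d − 224·c^2 − 160·c^2·d − 32·c^3 − 96·a·c^2)·(7 − 9·c − 4·a)    [distributive law]
= (−179·a − 28·a·d − 235·a·c − 41·a^2 − 366·d + 138·d^2 − 224·c·d − 370·c − 276·c^2 − 42 + 119·a^2·d − 20·a^2·c + 12·a^3 + 327·a·d^2 + 29·a·c·d − 104·a·c^2 + 270·d^3 + 114·c·d^2 − 148·c^2·d − 32·c^3)·(7 − 9·c − 4·a)    [combine like terms]
= −1253·a + 1611·a·c + 716·a^2 − 196·a·d + 252·a·c·d + 112·a^2·d − 1645·a·c + 2115·a·c^2 + 940·a^2·c − 287·a^2 + 369·a^2·c + 164·a^3 − 2562·d + 3294·c·d + 1464·a·d + 966·d^2 − 1242·c·d^2 − 552·a·d^2 − 1568·c·d + 2016·c^2·d + 896·a·c·d − 2590·c + 3330·c^2 + 1480·a·c − 1932·c^2 + 2484·c^3 + 1104·a·c^2 − 294 + 378·c + 168·a + 833·a^2·d − 1071·a^2·c·d − 476·a^3·d − 140·a^2·c + 180·a^2·c^2 + 80·a^3·c + 84·a^3 − 108·a^3·c − 48·a^4 + 2289·a·d^2 − 2943·a·c·d^2 − 1308·a^2·d^2 + 203·a·c·d − 261·a·c^2·d − 116·a^2·c·d − 728·a·c^2 + 936·a·c^3 + 416·a^2·c^2 + 1890·d^3 − 2430·c·d^3 − 1080·a·d^3 + 798·c·d^2 − 1026·c^2·d^2 − 456·a·c·d^2 − 1036·c^2·d + 1332·c^3·d + 592·a·c^2·d − 224·c^3 + 288·c^4 + 128·a·c^3    [distributive law]
= −1085·a + 1446·a·c + 429·a^2 + 1268·a·d + 1351·a·c·d + 945·a^2·d + 2491·a·c^2 + 1169·a^2·c + 248·a^3 − 2562·d + 1726·c·d + 966·d^2 − 444·c·d^2 + 1737·a·d^2 + 980·c^2·d − 2212·c + 1398·c^2 + 2260·c^3 − 294 − 1187·a^2·c·d − 476·a^3·d + 596·a^2·c^2 − 28·a^3·c − 48·a^4 − 3399·a·c·d^2 − 1308·a^2·d^2 + 331·a·c^2·d + 1064·a·c^3 + 1890·d^3 − 2430·c·d^3 − 1080·a·d^3 − 1026·c^2·d^2 + 1332·c^3·d + 288·c^4    [combine like terms]

−1085·a + 1446·a·c + 429·a^2 + 1268·a·d + 1351·a·c·d + 945·a^2·d + 2491·a·c^2 + 1169·a^2·c + 248·a^3 − 2562·d + 1726·c·d + 966·d^2 − 444·c·d^2 + 1737·a·d^2 + 980·c^2·d − 2212·c + 1398·c^2 + 2260·c^3 − 294 − 1187·a^2·c·d − 476·a^3·d + 596·a^2·c^2 − 28·a^3·c − 48·a^4 − 3399·a·c·d^2 − 1308·a^2·d^2 + 331·a·c^2·d + 1064·a·c^3 + 1890·d^3 − 2430·c·d^3 − 1080·a·d^3 − 1026·c^2·d^2 + 1332·c^3·d + 288·c^4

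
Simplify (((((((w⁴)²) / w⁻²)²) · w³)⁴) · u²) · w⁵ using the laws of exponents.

(((((((w⁴)²) / w⁻²)²) · w³)⁴) · u²) · w⁵
= (((((((w⁴)²) / w⁻²)²)⁴) · ((w³)⁴)) · u²) · w⁵    [power of a product]
= ((((((w⁴)²) / w⁻²)⁸) · ((w³)⁴)) · u²) · w⁵    [power of a power]
= ((((((w⁴)²)⁸) / ((w⁻²)⁸)) · ((w³)⁴)) · u²) · w⁵    [power of a quotient]
= (((((w⁴)¹⁶) / ((w⁻²)⁸)) · ((w³)⁴)) · u²) · w⁵    [power of a power]
= (((w⁶⁴ / ((w⁻²)⁸)) · ((w³)⁴)) · u²) · w⁵    [power of a power]
= (((w⁶⁴ / w⁻¹⁶) · ((w³)⁴)) · u²) · w⁵    [power of a power]
= ((w⁸⁰ · ((w³)⁴)) · u²) · w⁵    [quotient of powers]
= ((w⁸⁰ · w¹²) · u²) · w⁵    [power of a power]
= (w⁹² · u²) · w⁵    [product of powers]
= u²w⁹⁷    [product of powers]

u²w⁹⁷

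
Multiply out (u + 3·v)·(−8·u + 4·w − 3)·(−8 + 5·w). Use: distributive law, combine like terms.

64·u² − 40·u²·w − 47·u·w + 20·u·w² + 24·u + 192·u·v − 120·u·v·w − 141·v·w + 60·v·w² + 72·v

(u + 3·v)·(−8·u + 4·w − 3)·(−8 + 5·w)
= (−8·u² + 4·u·w − 3·u − 24·u·v + 12·v·w − 9·v)·(−8 + 5·w)    [distributive law]
= 64·u² − 40·u²·w − 32·u·w + 20·u·w² + 24·u − 15·u·w + 192·u·v − 120·u·v·w − 96·v·w + 60·v·w² + 72·v − 45·v·w    [distributive law]
= 64·u² − 40·u²·w − 47·u·w + 20·u·w² + 24·u + 192·u·v − 120·u·v·w − 141·v·w + 60·v·w² + 72·v    [combine like terms]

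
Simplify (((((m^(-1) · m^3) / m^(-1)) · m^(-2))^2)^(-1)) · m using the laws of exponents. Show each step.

(((((m^(-1) · m^3) / m^(-1)) · m^(-2))^2)^(-1)) · m
= ((((m^(-1) · m^3) / m^(-1)) · m^(-2))^(-2)) · m    [power of a power]
= ((((m^(-1) · m^3) / m^(-1))^(-2)) · ((m^(-2))^(-2))) · m    [power of a product]
= ((((m^(-1) · m^3)^(-2)) / ((m^(-1))^(-2))) · ((m^(-2))^(-2))) · m    [power of a quotient]
= (((((m^(-1))^(-2)) · ((m^3)^(-2))) / ((m^(-1))^(-2))) · ((m^(-2))^(-2))) · m    [power of a product]
= (((m^2 · ((m^3)^(-2))) / ((m^(-1))^(-2))) · ((m^(-2))^(-2))) · m    [power of a power]
= (((m^2 · m^(-6)) / ((m^(-1))^(-2))) · ((m^(-2))^(-2))) · m    [power of a power]
= ((m^(-4) / ((m^(-1))^(-2))) · ((m^(-2))^(-2))) · m    [product of powers]
= ((m^(-4) / m^2) · ((m^(-2))^(-2))) · m    [power of a power]
= (m^(-6) · ((m^(-2))^(-2))) · m    [quotient of powers]
= (m^(-6) · m^4) · m    [power of a power]
= m^(-2) · m    [product of powers]
= m^(-1)    [product of powers]

m^(-1)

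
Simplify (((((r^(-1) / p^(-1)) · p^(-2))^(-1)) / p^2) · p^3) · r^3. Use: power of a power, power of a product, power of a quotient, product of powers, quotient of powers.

(((((r^(-1) / p^(-1)) · p^(-2))^(-1)) / p^2) · p^3) · r^3
= (((((r^(-1) / p^(-1))^(-1)) · ((p^(-2))^(-1))) / p^2) · p^3) · r^3    [power of a product]
= ((((((r^(-1))^(-1)) / ((p^(-1))^(-1))) · ((p^(-2))^(-1))) / p^2) · p^3) · r^3    [power of a quotient]
= ((((r / ((p^(-1))^(-1))) · ((p^(-2))^(-1))) / p^2) · p^3) · r^3    [power of a power]
= ((((r / p) · ((p^(-2))^(-1))) / p^2) · p^3) · r^3    [power of a power]
= ((((r / p) · p^2) / p^2) · p^3) · r^3    [power of a power]
= p^2·r^4    [quotient of powers; product of powers]

p^2·r^4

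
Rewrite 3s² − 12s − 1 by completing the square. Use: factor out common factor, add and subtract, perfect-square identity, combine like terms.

3s² − 12s − 1
= 3(s² − 4s) − 1    [factor out 3 from the s-terms]
= 3(s² − 4s + 4 − 4) − 1    [add and subtract 4 inside the bracket]
= 3(s − 2)² − 12 − 1    [perfect-square identity]
= 3(s − 2)² − 13    [combine constants]

3(s − 2)² − 13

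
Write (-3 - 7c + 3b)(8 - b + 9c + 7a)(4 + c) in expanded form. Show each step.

-96 - 356c + 108b + 163bc - 335c^2 - 84a - 217ac + 34bc^2 - 63c^3 - 49ac^2 - 12b^2 - 3b^2c + 84ab + 21abc

(-3 - 7c + 3b)(8 - b + 9c + 7a)(4 + c)
= (-24 + 3b - 27c - 21a - 56c + 7bc - 63c^2 - 49ac + 24b - 3b^2 + 27bc + 21ab)(4 + c)    [distributive law]
= (-24 + 27b - 83c - 21a + 34bc - 63c^2 - 49ac - 3b^2 + 21ab)(4 + c)    [combine like terms]
= -96 - 24c + 108b + 27bc - 332c - 83c^2 - 84a - 21ac + 136bc + 34bc^2 - 252c^2 - 63c^3 - 196ac - 49ac^2 - 12b^2 - 3b^2c + 84ab + 21abc    [distributive law]
= -96 - 356c + 108b + 163bc - 335c^2 - 84a - 217ac + 34bc^2 - 63c^3 - 49ac^2 - 12b^2 - 3b^2c + 84ab + 21abc    [combine like terms]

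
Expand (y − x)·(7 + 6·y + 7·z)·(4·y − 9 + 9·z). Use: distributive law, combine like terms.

−26·y^2 − 63·y + 24·y^3 + 82·y^2·z + 63·y·z^2 + 26·x·y + 63·x − 24·x·y^2 − 82·x·y·z − 63·x·z^2

(y − x)·(7 + 6·y + 7·z)·(4·y − 9 + 9·z)
= (7·y + 6·y^2 + 7·y·z − 7·x − 6·x·y − 7·x·z)·(4·y − 9 + 9·z)    [distributive law]
= 28·y^2 − 63·y + 63·y·z + 24·y^3 − 54·y^2 + 54·y^2·z + 28·y^2·z − 63·y·z + 63·y·z^2 − 28·x·y + 63·x − 63·x·z − 24·x·y^2 + 54·x·y − 54·x·y·z − 28·x·y·z + 63·x·z − 63·x·z^2    [distributive law]
= −26·y^2 − 63·y + 24·y^3 + 82·y^2·z + 63·y·z^2 + 26·x·y + 63·x − 24·x·y^2 − 82·x·y·z − 63·x·z^2    [combine like terms]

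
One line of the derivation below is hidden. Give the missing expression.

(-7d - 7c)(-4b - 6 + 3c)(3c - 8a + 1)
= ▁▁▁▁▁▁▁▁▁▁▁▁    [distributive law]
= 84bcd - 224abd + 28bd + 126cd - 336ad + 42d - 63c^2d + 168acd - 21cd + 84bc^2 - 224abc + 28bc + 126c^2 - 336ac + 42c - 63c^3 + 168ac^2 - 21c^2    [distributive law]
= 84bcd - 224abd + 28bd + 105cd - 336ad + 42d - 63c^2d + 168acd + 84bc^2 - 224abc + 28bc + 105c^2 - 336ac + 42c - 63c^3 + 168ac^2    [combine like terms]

Applying distributive law to the line above:

(28bd + 42d - 21cd + 28bc + 42c - 21c^2)(3c - 8a + 1)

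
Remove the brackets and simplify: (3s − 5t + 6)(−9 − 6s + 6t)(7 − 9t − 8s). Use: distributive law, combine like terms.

(3s − 5t + 6)(−9 − 6s + 6t)(7 − 9t − 8s)
= (−27s − 18s^2 + 18st + 45t + 30st − 30t^2 − 54 − 36s + 36t)(7 − 9t − 8s)    [distributive law]
= (−63s − 18s^2 + 48st + 81t − 30t^2 − 54)(7 − 9t − 8s)    [combine like terms]
= −441s + 567st + 504s^2 − 126s^2 + 162s^2t + 144s^3 + 336st − 432st^2 − 384s^2t + 567t − 729t^2 − 648st − 210t^2 + 270t^3 + 240st^2 − 378 + 486t + 432s    [distributive law]
= −9s + 255st + 378s^2 − 222s^2t + 144s^3 − 192st^2 + 1053t − 939t^2 + 270t^3 − 378    [combine like terms]

−9s + 255st + 378s^2 − 222s^2t + 144s^3 − 192st^2 + 1053t − 939t^2 + 270t^3 − 378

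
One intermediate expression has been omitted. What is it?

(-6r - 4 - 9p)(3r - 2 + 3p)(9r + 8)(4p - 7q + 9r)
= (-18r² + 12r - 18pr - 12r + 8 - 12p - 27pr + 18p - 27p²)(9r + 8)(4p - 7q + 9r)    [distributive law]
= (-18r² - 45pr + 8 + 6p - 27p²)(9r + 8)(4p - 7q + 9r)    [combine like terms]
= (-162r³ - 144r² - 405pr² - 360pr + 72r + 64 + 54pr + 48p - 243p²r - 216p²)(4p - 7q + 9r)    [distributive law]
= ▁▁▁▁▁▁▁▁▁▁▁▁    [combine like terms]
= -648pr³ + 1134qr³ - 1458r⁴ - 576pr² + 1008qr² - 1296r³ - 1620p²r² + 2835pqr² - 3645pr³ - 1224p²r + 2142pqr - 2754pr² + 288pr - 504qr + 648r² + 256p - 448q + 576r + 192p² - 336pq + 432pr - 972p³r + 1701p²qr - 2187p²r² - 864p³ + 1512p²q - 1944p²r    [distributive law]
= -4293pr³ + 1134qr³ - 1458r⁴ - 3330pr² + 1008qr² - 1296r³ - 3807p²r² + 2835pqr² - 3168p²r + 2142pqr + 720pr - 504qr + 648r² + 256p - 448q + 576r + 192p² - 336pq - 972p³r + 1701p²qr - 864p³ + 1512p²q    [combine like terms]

Applying combine like terms to the line above:

(-162r³ - 144r² - 405pr² - 306pr + 72r + 64 + 48p - 243p²r - 216p²)(4p - 7q + 9r)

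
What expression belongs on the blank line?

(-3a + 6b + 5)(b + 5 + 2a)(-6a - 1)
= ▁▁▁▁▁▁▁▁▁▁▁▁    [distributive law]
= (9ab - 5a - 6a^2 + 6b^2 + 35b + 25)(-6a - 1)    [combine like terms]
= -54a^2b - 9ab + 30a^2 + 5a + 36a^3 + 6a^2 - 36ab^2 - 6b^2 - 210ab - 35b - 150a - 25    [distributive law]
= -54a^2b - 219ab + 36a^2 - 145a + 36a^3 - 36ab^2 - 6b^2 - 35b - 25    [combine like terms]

Applying distributive law to the line above:

(-3ab - 15a - 6a^2 + 6b^2 + 30b + 12ab + 5b + 25 + 10a)(-6a - 1)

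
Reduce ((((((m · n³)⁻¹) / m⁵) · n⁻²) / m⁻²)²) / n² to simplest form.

((((((m · n³)⁻¹) / m⁵) · n⁻²) / m⁻²)²) / n²
= ((((((m · n³)⁻¹) / m⁵) · n⁻²)²) / ((m⁻²)²)) / n²    [power of a quotient]
= ((((((m · n³)⁻¹) / m⁵)²) · ((n⁻²)²)) / ((m⁻²)²)) / n²    [power of a product]
= ((((((m · n³)⁻¹)²) / ((m⁵)²)) · ((n⁻²)²)) / ((m⁻²)²)) / n²    [power of a quotient]
= (((((m · n³)⁻²) / ((m⁵)²)) · ((n⁻²)²)) / ((m⁻²)²)) / n²    [power of a power]
= (((((m⁻²) · ((n³)⁻²)) / ((m⁵)²)) · ((n⁻²)²)) / ((m⁻²)²)) / n²    [power of a product]
= ((((m⁻² · n⁻⁶) / ((m⁵)²)) · ((n⁻²)²)) / ((m⁻²)²)) / n²    [power of a power]
= ((((m⁻² · n⁻⁶) / m¹⁰) · ((n⁻²)²)) / ((m⁻²)²)) / n²    [power of a power]
= ((((m⁻² · n⁻⁶) / m¹⁰) · n⁻⁴) / ((m⁻²)²)) / n²    [power of a power]
= ((((m⁻² · n⁻⁶) / m¹⁰) · n⁻⁴) / m⁻⁴) / n²    [power of a power]
= m⁻⁸n⁻¹²    [quotient of powers; product of powers]

m⁻⁸n⁻¹²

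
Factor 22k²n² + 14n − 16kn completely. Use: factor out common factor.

2n(11k²n + 7 − 8k)

22k²n² + 14n − 16kn
= 2(11k²n² + 7n − 8kn)    [factor out 2]
= 2n(11k²n + 7 − 8k)    [factor out n]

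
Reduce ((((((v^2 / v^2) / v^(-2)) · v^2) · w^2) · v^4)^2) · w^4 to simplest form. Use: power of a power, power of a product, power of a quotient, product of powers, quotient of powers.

v^16w^8

((((((v^2 / v^2) / v^(-2)) · v^2) · w^2) · v^4)^2) · w^4
= ((((((v^2 / v^2) / v^(-2)) · v^2) · w^2)^2) · ((v^4)^2)) · w^4    [power of a product]
= ((((((v^2 / v^2) / v^(-2)) · v^2)^2) · ((w^2)^2)) · ((v^4)^2)) · w^4    [power of a product]
= ((((((v^2 / v^2) / v^(-2))^2) · ((v^2)^2)) · ((w^2)^2)) · ((v^4)^2)) · w^4    [power of a product]
= ((((((v^2 / v^2)^2) / ((v^(-2))^2)) · ((v^2)^2)) · ((w^2)^2)) · ((v^4)^2)) · w^4    [power of a quotient]
= (((((((v^2)^2) / ((v^2)^2)) / ((v^(-2))^2)) · ((v^2)^2)) · ((w^2)^2)) · ((v^4)^2)) · w^4    [power of a quotient]
= (((((v^4 / ((v^2)^2)) / ((v^(-2))^2)) · ((v^2)^2)) · ((w^2)^2)) · ((v^4)^2)) · w^4    [power of a power]
= (((((v^4 / v^4) / ((v^(-2))^2)) · ((v^2)^2)) · ((w^2)^2)) · ((v^4)^2)) · w^4    [power of a power]
= ((((v^0 / ((v^(-2))^2)) · ((v^2)^2)) · ((w^2)^2)) · ((v^4)^2)) · w^4    [quotient of powers]
= ((((v^0 / v^(-4)) · ((v^2)^2)) · ((w^2)^2)) · ((v^4)^2)) · w^4    [power of a power]
= (((v^4 · ((v^2)^2)) · ((w^2)^2)) · ((v^4)^2)) · w^4    [quotient of powers]
= (((v^4 · v^4) · ((w^2)^2)) · ((v^4)^2)) · w^4    [power of a power]
= ((v^8 · ((w^2)^2)) · ((v^4)^2)) · w^4    [product of powers]
= ((v^8 · w^4) · ((v^4)^2)) · w^4    [power of a power]
= ((v^8 · w^4) · v^8) · w^4    [power of a power]
= v^16w^8    [product of powers]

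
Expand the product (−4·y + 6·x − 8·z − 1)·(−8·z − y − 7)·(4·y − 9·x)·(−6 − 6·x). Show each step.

−960·y^2·z − 960·x·y^2·z + 1776·x·y·z + 3312·x^2·y·z − 96·y^3 − 96·x·y^3 − 336·x·y^2 + 360·x^2·y^2 − 696·y^2 + 2406·x·y + 2250·x^2·y + 864·x^2·z − 2592·x^3·z − 324·x^3·y − 1890·x^2 − 2268·x^3 − 1536·y·z^2 − 1536·x·y·z^2 + 3456·x·z^2 + 3456·x^2·z^2 − 1536·y·z + 3456·x·z − 168·y + 378·x

(−4·y + 6·x − 8·z − 1)·(−8·z − y − 7)·(4·y − 9·x)·(−6 − 6·x)
= (32·y·z + 4·y^2 + 28·y − 48·x·z − 6·x·y − 42·x + 64·z^2 + 8·y·z + 56·z + 8·z + y + 7)·(4·y − 9·x)·(−6 − 6·x)    [distributive law]
= (40·y·z + 4·y^2 + 29·y − 48·x·z − 6·x·y − 42·x + 64·z^2 + 64·z + 7)·(4·y − 9·x)·(−6 − 6·x)    [combine like terms]
= (160·y^2·z − 360·x·y·z + 16·y^3 − 36·x·y^2 + 116·y^2 − 261·x·y − 192·x·y·z + 432·x^2·z − 24·x·y^2 + 54·x^2·y − 168·x·y + 378·x^2 + 256·y·z^2 − 576·x·z^2 + 256·y·z − 576·x·z + 28·y − 63·x)·(−6 − 6·x)    [distributive law]
= (160·y^2·z − 552·x·y·z + 16·y^3 − 60·x·y^2 + 116·y^2 − 429·x·y + 432·x^2·z + 54·x^2·y + 378·x^2 + 256·y·z^2 − 576·x·z^2 + 256·y·z − 576·x·z + 28·y − 63·x)·(−6 − 6·x)    [combine like terms]
= −960·y^2·z − 960·x·y^2·z + 3312·x·y·z + 3312·x^2·y·z − 96·y^3 − 96·x·y^3 + 360·x·y^2 + 360·x^2·y^2 − 696·y^2 − 696·x·y^2 + 2574·x·y + 2574·x^2·y − 2592·x^2·z − 2592·x^3·z − 324·x^2·y − 324·x^3·y − 2268·x^2 − 2268·x^3 − 1536·y·z^2 − 1536·x·y·z^2 + 3456·x·z^2 + 3456·x^2·z^2 − 1536·y·z − 1536·x·y·z + 3456·x·z + 3456·x^2·z − 168·y − 168·x·y + 378·x + 378·x^2    [distributive law]
= −960·y^2·z − 960·x·y^2·z + 1776·x·y·z + 3312·x^2·y·z − 96·y^3 − 96·x·y^3 − 336·x·y^2 + 360·x^2·y^2 − 696·y^2 + 2406·x·y + 2250·x^2·y + 864·x^2·z − 2592·x^3·z − 324·x^3·y − 1890·x^2 − 2268·x^3 − 1536·y·z^2 − 1536·x·y·z^2 + 3456·x·z^2 + 3456·x^2·z^2 − 1536·y·z + 3456·x·z − 168·y + 378·x    [combine like terms]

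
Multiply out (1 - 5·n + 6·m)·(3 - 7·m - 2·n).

3 + 11·m - 17·n + 23·m·n + 10·n² - 42·m²

(1 - 5·n + 6·m)·(3 - 7·m - 2·n)
= 3 - 7·m - 2·n - 15·n + 35·m·n + 10·n² + 18·m - 42·m² - 12·m·n    [distributive law]
= 3 + 11·m - 17·n + 23·m·n + 10·n² - 42·m²    [combine like terms]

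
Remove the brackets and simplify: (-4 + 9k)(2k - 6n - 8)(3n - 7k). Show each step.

-408kn + 560k^2 + 72n^2 + 96n - 224k + 432k^2n - 126k^3 - 162kn^2

(-4 + 9k)(2k - 6n - 8)(3n - 7k)
= (-8k + 24n + 32 + 18k^2 - 54kn - 72k)(3n - 7k)    [distributive law]
= (-80k + 24n + 32 + 18k^2 - 54kn)(3n - 7k)    [combine like terms]
= -240kn + 560k^2 + 72n^2 - 168kn + 96n - 224k + 54k^2n - 126k^3 - 162kn^2 + 378k^2n    [distributive law]
= -408kn + 560k^2 + 72n^2 + 96n - 224k + 432k^2n - 126k^3 - 162kn^2    [combine like terms]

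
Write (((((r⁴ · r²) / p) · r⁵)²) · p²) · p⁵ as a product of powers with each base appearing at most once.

p⁵r²²

(((((r⁴ · r²) / p) · r⁵)²) · p²) · p⁵
= (((((r⁴ · r²) / p)²) · ((r⁵)²)) · p²) · p⁵    [power of a product]
= (((((r⁴ · r²)²) / (p²)) · ((r⁵)²)) · p²) · p⁵    [power of a quotient]
= ((((((r⁴)²) · ((r²)²)) / (p²)) · ((r⁵)²)) · p²) · p⁵    [power of a product]
= ((((r⁸ · ((r²)²)) / (p²)) · ((r⁵)²)) · p²) · p⁵    [power of a power]
= ((((r⁸ · r⁴) / (p²)) · ((r⁵)²)) · p²) · p⁵    [power of a power]
= (((r¹² / (p²)) · ((r⁵)²)) · p²) · p⁵    [product of powers]
= (((r¹² / p²) · r¹⁰) · p²) · p⁵    [power of a power]
= p⁵r²²    [quotient of powers; product of powers]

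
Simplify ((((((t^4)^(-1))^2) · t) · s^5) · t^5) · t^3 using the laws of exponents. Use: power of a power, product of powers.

s^5t

((((((t^4)^(-1))^2) · t) · s^5) · t^5) · t^3
= (((((t^4)^(-2)) · t) · s^5) · t^5) · t^3    [power of a power]
= (((t^(-8) · t) · s^5) · t^5) · t^3    [power of a power]
= ((t^(-7) · s^5) · t^5) · t^3    [product of powers]
= s^5t    [product of powers]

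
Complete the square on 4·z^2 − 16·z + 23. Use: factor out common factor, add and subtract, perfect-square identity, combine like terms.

4(z − 2)^2 + 7

4·z^2 − 16·z + 23
= 4(z^2 − 4·z) + 23    [factor out 4 from the z-terms]
= 4(z^2 − 4·z + 4 − 4) + 23    [add and subtract 4 inside the bracket]
= 4(z − 2)^2 − 16 + 23    [perfect-square identity]
= 4(z − 2)^2 + 7    [combine constants]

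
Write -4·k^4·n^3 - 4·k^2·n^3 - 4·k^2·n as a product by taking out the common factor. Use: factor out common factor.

-4·k^4·n^3 - 4·k^2·n^3 - 4·k^2·n
= 4(-k^4·n^3 - k^2·n^3 - k^2·n)    [factor out 4]
= 4·k^2·n(-k^2·n^2 - n^2 - 1)    [factor out k^2·n]

4·k^2·n(-k^2·n^2 - n^2 - 1)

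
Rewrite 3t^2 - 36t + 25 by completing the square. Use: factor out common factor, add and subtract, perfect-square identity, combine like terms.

3t^2 - 36t + 25
= 3(t^2 - 12t) + 25    [factor out 3 from the t-terms]
= 3(t^2 - 12t + 36 - 36) + 25    [add and subtract 36 inside the bracket]
= 3(t - 6)^2 - 108 + 25    [perfect-square identity]
= 3(t - 6)^2 - 83    [combine constants]

3(t - 6)^2 - 83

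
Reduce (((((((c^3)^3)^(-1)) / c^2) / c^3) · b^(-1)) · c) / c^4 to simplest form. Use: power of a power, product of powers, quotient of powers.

(((((((c^3)^3)^(-1)) / c^2) / c^3) · b^(-1)) · c) / c^4
= ((((((c^3)^(-3)) / c^2) / c^3) · b^(-1)) · c) / c^4    [power of a power]
= ((((c^(-9) / c^2) / c^3) · b^(-1)) · c) / c^4    [power of a power]
= (((c^(-11) / c^3) · b^(-1)) · c) / c^4    [quotient of powers]
= ((c^(-14) · b^(-1)) · c) / c^4    [quotient of powers]
= b^(-1)c^(-17)    [quotient of powers; product of powers]

b^(-1)c^(-17)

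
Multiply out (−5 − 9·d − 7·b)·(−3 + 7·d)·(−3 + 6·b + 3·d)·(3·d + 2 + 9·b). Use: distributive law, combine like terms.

(−5 − 9·d − 7·b)·(−3 + 7·d)·(−3 + 6·b + 3·d)·(3·d + 2 + 9·b)
= (15 − 35·d + 27·d − 63·d^2 + 21·b − 49·b·d)·(−3 + 6·b + 3·d)·(3·d + 2 + 9·b)    [distributive law]
= (15 − 8·d − 63·d^2 + 21·b − 49·b·d)·(−3 + 6·b + 3·d)·(3·d + 2 + 9·b)    [combine like terms]
= (−45 + 90·b + 45·d + 24·d − 48·b·d − 24·d^2 + 189·d^2 − 378·b·d^2 − 189·d^3 − 63·b + 126·b^2 + 63·b·d + 147·b·d − 294·b^2·d − 147·b·d^2)·(3·d + 2 + 9·b)    [distributive law]
= (−45 + 27·b + 69·d + 162·b·d + 165·d^2 − 525·b·d^2 − 189·d^3 + 126·b^2 − 294·b^2·d)·(3·d + 2 + 9·b)    [combine like terms]
= −135·d − 90 − 405·b + 81·b·d + 54·b + 243·b^2 + 207·d^2 + 138·d + 621·b·d + 486·b·d^2 + 324·b·d + 1458·b^2·d + 495·d^3 + 330·d^2 + 1485·b·d^2 − 1575·b·d^3 − 1050·b·d^2 − 4725·b^2·d^2 − 567·d^4 − 378·d^3 − 1701·b·d^3 + 378·b^2·d + 252·b^2 + 1134·b^3 − 882·b^2·d^2 − 588·b^2·d − 2646·b^3·d    [distributive law]
= 3·d − 90 − 351·b + 1026·b·d + 495·b^2 + 537·d^2 + 921·b·d^2 + 1248·b^2·d + 117·d^3 − 3276·b·d^3 − 5607·b^2·d^2 − 567·d^4 + 1134·b^3 − 2646·b^3·d    [combine like terms]

3·d − 90 − 351·b + 1026·b·d + 495·b^2 + 537·d^2 + 921·b·d^2 + 1248·b^2·d + 117·d^3 − 3276·b·d^3 − 5607·b^2·d^2 − 567·d^4 + 1134·b^3 − 2646·b^3·d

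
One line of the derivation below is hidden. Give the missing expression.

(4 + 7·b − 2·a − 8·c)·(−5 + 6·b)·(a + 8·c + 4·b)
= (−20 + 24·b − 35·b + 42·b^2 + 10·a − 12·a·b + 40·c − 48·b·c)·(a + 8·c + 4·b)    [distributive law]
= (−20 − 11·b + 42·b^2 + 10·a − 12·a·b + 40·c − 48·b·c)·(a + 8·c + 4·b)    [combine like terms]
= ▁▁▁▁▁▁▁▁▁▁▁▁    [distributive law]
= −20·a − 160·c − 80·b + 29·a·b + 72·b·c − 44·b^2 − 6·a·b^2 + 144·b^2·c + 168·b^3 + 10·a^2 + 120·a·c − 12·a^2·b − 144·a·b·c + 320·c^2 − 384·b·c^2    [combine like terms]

Applying distributive law to the line above:

−20·a − 160·c − 80·b − 11·a·b − 88·b·c − 44·b^2 + 42·a·b^2 + 336·b^2·c + 168·b^3 + 10·a^2 + 80·a·c + 40·a·b − 12·a^2·b − 96·a·b·c − 48·a·b^2 + 40·a·c + 320·c^2 + 160·b·c − 48·a·b·c − 384·b·c^2 − 192·b^2·c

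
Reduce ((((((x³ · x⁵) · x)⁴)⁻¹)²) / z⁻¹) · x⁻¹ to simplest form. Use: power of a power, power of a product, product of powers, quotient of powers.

x⁻⁷³z

((((((x³ · x⁵) · x)⁴)⁻¹)²) / z⁻¹) · x⁻¹
= (((((x³ · x⁵) · x)⁴)⁻²) / z⁻¹) · x⁻¹    [power of a power]
= ((((x³ · x⁵) · x)⁻⁸) / z⁻¹) · x⁻¹    [power of a power]
= ((((x³ · x⁵)⁻⁸) · (x⁻⁸)) / z⁻¹) · x⁻¹    [power of a product]
= (((((x³)⁻⁸) · ((x⁵)⁻⁸)) · (x⁻⁸)) / z⁻¹) · x⁻¹    [power of a product]
= (((x⁻²⁴ · ((x⁵)⁻⁸)) · (x⁻⁸)) / z⁻¹) · x⁻¹    [power of a power]
= (((x⁻²⁴ · x⁻⁴⁰) · (x⁻⁸)) / z⁻¹) · x⁻¹    [power of a power]
= ((x⁻⁶⁴ · (x⁻⁸)) / z⁻¹) · x⁻¹    [product of powers]
= (x⁻⁷² / z⁻¹) · x⁻¹    [product of powers]
= x⁻⁷³z    [quotient of powers; product of powers]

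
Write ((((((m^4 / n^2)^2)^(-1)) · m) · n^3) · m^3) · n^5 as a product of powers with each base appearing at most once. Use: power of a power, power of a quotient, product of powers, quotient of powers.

((((((m^4 / n^2)^2)^(-1)) · m) · n^3) · m^3) · n^5
= (((((m^4 / n^2)^(-2)) · m) · n^3) · m^3) · n^5    [power of a power]
= ((((((m^4)^(-2)) / ((n^2)^(-2))) · m) · n^3) · m^3) · n^5    [power of a quotient]
= ((((m^(-8) / ((n^2)^(-2))) · m) · n^3) · m^3) · n^5    [power of a power]
= ((((m^(-8) / n^(-4)) · m) · n^3) · m^3) · n^5    [power of a power]
= m^(-4)n^12    [quotient of powers; product of powers]

m^(-4)n^12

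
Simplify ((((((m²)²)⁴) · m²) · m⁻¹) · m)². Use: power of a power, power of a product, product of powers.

m³⁶

((((((m²)²)⁴) · m²) · m⁻¹) · m)²
= ((((((m²)²)⁴) · m²) · m⁻¹)²) · (m²)    [power of a product]
= ((((((m²)²)⁴) · m²)²) · ((m⁻¹)²)) · (m²)    [power of a product]
= ((((((m²)²)⁴)²) · ((m²)²)) · ((m⁻¹)²)) · (m²)    [power of a product]
= (((((m²)²)⁸) · ((m²)²)) · ((m⁻¹)²)) · (m²)    [power of a power]
= ((((m²)¹⁶) · ((m²)²)) · ((m⁻¹)²)) · (m²)    [power of a power]
= (((m³²) · ((m²)²)) · ((m⁻¹)²)) · (m²)    [power of a power]
= ((m³² · m⁴) · ((m⁻¹)²)) · (m²)    [power of a power]
= (m³⁶ · ((m⁻¹)²)) · (m²)    [product of powers]
= (m³⁶ · m⁻²) · (m²)    [power of a power]
= m³⁴ · (m²)    [product of powers]
= m³⁶    [product of powers]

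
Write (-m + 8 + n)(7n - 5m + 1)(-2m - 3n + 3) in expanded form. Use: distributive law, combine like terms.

(-m + 8 + n)(7n - 5m + 1)(-2m - 3n + 3)
= (-7mn + 5m^2 - m + 56n - 40m + 8 + 7n^2 - 5mn + n)(-2m - 3n + 3)    [distributive law]
= (-12mn + 5m^2 - 41m + 57n + 8 + 7n^2)(-2m - 3n + 3)    [combine like terms]
= 24m^2n + 36mn^2 - 36mn - 10m^3 - 15m^2n + 15m^2 + 82m^2 + 123mn - 123m - 114mn - 171n^2 + 171n - 16m - 24n + 24 - 14mn^2 - 21n^3 + 21n^2    [distributive law]
= 9m^2n + 22mn^2 - 27mn - 10m^3 + 97m^2 - 139m - 150n^2 + 147n + 24 - 21n^3    [combine like terms]

9m^2n + 22mn^2 - 27mn - 10m^3 + 97m^2 - 139m - 150n^2 + 147n + 24 - 21n^3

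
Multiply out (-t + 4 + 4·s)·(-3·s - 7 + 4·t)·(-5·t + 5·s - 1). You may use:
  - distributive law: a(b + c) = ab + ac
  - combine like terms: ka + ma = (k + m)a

(-t + 4 + 4·s)·(-3·s - 7 + 4·t)·(-5·t + 5·s - 1)
= (3·s·t + 7·t - 4·t^2 - 12·s - 28 + 16·t - 12·s^2 - 28·s + 16·s·t)·(-5·t + 5·s - 1)    [distributive law]
= (19·s·t + 23·t - 4·t^2 - 40·s - 28 - 12·s^2)·(-5·t + 5·s - 1)    [combine like terms]
= -95·s·t^2 + 95·s^2·t - 19·s·t - 115·t^2 + 115·s·t - 23·t + 20·t^3 - 20·s·t^2 + 4·t^2 + 200·s·t - 200·s^2 + 40·s + 140·t - 140·s + 28 + 60·s^2·t - 60·s^3 + 12·s^2    [distributive law]
= -115·s·t^2 + 155·s^2·t + 296·s·t - 111·t^2 + 117·t + 20·t^3 - 188·s^2 - 100·s + 28 - 60·s^3    [combine like terms]

-115·s·t^2 + 155·s^2·t + 296·s·t - 111·t^2 + 117·t + 20·t^3 - 188·s^2 - 100·s + 28 - 60·s^3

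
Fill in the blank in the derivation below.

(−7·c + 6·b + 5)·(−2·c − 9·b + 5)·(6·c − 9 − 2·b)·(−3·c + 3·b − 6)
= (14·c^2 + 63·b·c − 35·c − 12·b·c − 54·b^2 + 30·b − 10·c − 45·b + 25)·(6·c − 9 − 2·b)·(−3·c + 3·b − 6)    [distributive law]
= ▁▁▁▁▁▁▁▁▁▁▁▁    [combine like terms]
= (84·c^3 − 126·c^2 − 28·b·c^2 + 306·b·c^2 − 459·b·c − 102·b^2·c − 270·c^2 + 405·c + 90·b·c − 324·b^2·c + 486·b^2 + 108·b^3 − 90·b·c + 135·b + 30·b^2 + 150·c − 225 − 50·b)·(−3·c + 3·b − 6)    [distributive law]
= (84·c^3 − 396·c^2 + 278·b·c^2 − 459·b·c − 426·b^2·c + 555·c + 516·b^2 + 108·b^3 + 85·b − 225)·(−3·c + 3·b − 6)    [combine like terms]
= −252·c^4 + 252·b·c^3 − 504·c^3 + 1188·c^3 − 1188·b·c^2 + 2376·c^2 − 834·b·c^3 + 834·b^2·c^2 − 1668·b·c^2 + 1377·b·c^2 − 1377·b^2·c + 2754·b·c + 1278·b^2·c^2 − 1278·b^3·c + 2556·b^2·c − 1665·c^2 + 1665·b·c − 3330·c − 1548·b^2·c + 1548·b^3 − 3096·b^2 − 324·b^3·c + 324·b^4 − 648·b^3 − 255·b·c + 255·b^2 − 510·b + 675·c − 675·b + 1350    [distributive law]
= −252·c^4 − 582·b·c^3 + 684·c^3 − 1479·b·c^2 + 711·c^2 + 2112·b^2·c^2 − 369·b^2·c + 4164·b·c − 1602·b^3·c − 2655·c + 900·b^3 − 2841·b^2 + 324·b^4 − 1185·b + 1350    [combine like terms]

After combine like terms, the bracketed line is:

(14·c^2 + 51·b·c − 45·c − 54·b^2 − 15·b + 25)·(6·c − 9 − 2·b)·(−3·c + 3·b − 6)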